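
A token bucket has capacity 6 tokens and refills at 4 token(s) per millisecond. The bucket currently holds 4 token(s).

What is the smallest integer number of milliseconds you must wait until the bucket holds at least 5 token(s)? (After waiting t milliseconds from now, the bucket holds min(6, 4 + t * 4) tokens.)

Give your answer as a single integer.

Need 4 + t * 4 >= 5, so t >= 1/4.
Smallest integer t = ceil(1/4) = 1.

Answer: 1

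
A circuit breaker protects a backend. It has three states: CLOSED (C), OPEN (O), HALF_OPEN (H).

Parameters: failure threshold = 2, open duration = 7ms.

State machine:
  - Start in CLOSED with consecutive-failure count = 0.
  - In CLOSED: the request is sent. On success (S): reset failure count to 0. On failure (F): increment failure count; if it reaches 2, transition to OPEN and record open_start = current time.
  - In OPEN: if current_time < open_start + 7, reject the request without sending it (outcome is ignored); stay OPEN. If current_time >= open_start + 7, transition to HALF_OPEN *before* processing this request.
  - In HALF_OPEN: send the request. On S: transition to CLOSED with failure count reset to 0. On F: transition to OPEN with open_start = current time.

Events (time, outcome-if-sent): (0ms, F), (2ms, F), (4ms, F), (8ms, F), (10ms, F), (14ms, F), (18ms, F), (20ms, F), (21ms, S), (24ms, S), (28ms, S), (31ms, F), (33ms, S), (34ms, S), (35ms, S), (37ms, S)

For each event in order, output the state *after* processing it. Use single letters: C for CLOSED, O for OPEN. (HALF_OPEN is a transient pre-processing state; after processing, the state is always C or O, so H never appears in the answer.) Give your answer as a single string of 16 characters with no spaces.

Answer: COOOOOOOOOCCCCCC

Derivation:
State after each event:
  event#1 t=0ms outcome=F: state=CLOSED
  event#2 t=2ms outcome=F: state=OPEN
  event#3 t=4ms outcome=F: state=OPEN
  event#4 t=8ms outcome=F: state=OPEN
  event#5 t=10ms outcome=F: state=OPEN
  event#6 t=14ms outcome=F: state=OPEN
  event#7 t=18ms outcome=F: state=OPEN
  event#8 t=20ms outcome=F: state=OPEN
  event#9 t=21ms outcome=S: state=OPEN
  event#10 t=24ms outcome=S: state=OPEN
  event#11 t=28ms outcome=S: state=CLOSED
  event#12 t=31ms outcome=F: state=CLOSED
  event#13 t=33ms outcome=S: state=CLOSED
  event#14 t=34ms outcome=S: state=CLOSED
  event#15 t=35ms outcome=S: state=CLOSED
  event#16 t=37ms outcome=S: state=CLOSED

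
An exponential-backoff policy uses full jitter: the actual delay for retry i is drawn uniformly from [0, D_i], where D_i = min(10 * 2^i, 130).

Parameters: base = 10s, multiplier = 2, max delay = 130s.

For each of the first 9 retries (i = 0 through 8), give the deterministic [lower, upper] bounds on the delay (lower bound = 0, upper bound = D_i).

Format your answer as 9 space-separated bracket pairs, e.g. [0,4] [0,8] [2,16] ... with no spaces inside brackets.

Computing bounds per retry:
  i=0: D_i=min(10*2^0,130)=10, bounds=[0,10]
  i=1: D_i=min(10*2^1,130)=20, bounds=[0,20]
  i=2: D_i=min(10*2^2,130)=40, bounds=[0,40]
  i=3: D_i=min(10*2^3,130)=80, bounds=[0,80]
  i=4: D_i=min(10*2^4,130)=130, bounds=[0,130]
  i=5: D_i=min(10*2^5,130)=130, bounds=[0,130]
  i=6: D_i=min(10*2^6,130)=130, bounds=[0,130]
  i=7: D_i=min(10*2^7,130)=130, bounds=[0,130]
  i=8: D_i=min(10*2^8,130)=130, bounds=[0,130]

Answer: [0,10] [0,20] [0,40] [0,80] [0,130] [0,130] [0,130] [0,130] [0,130]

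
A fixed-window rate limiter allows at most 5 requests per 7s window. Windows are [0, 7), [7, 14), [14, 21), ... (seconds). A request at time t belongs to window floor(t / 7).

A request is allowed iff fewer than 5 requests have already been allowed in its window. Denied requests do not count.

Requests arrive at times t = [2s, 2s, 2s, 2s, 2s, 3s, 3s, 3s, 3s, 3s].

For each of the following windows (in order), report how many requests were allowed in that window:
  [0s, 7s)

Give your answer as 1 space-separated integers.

Processing requests:
  req#1 t=2s (window 0): ALLOW
  req#2 t=2s (window 0): ALLOW
  req#3 t=2s (window 0): ALLOW
  req#4 t=2s (window 0): ALLOW
  req#5 t=2s (window 0): ALLOW
  req#6 t=3s (window 0): DENY
  req#7 t=3s (window 0): DENY
  req#8 t=3s (window 0): DENY
  req#9 t=3s (window 0): DENY
  req#10 t=3s (window 0): DENY

Allowed counts by window: 5

Answer: 5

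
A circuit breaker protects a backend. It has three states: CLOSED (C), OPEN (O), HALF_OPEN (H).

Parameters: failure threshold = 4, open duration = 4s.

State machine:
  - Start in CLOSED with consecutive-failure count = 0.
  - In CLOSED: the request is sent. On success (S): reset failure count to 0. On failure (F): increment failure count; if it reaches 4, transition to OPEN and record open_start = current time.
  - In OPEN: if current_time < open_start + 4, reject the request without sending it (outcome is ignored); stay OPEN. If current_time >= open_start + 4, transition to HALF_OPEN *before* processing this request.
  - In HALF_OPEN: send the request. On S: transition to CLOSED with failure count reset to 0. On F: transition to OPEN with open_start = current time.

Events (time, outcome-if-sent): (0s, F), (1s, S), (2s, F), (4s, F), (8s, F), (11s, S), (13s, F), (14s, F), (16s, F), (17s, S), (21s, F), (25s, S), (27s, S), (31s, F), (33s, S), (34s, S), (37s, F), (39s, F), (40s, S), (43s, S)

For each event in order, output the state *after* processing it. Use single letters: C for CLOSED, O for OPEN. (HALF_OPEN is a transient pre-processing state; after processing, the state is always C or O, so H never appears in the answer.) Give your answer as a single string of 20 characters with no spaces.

Answer: CCCCCCCCCCCCCCCCCCCC

Derivation:
State after each event:
  event#1 t=0s outcome=F: state=CLOSED
  event#2 t=1s outcome=S: state=CLOSED
  event#3 t=2s outcome=F: state=CLOSED
  event#4 t=4s outcome=F: state=CLOSED
  event#5 t=8s outcome=F: state=CLOSED
  event#6 t=11s outcome=S: state=CLOSED
  event#7 t=13s outcome=F: state=CLOSED
  event#8 t=14s outcome=F: state=CLOSED
  event#9 t=16s outcome=F: state=CLOSED
  event#10 t=17s outcome=S: state=CLOSED
  event#11 t=21s outcome=F: state=CLOSED
  event#12 t=25s outcome=S: state=CLOSED
  event#13 t=27s outcome=S: state=CLOSED
  event#14 t=31s outcome=F: state=CLOSED
  event#15 t=33s outcome=S: state=CLOSED
  event#16 t=34s outcome=S: state=CLOSED
  event#17 t=37s outcome=F: state=CLOSED
  event#18 t=39s outcome=F: state=CLOSED
  event#19 t=40s outcome=S: state=CLOSED
  event#20 t=43s outcome=S: state=CLOSED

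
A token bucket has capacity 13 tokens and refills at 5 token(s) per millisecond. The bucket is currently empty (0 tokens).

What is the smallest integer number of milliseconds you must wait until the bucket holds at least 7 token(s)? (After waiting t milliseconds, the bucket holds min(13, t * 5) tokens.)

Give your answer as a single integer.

Need t * 5 >= 7, so t >= 7/5.
Smallest integer t = ceil(7/5) = 2.

Answer: 2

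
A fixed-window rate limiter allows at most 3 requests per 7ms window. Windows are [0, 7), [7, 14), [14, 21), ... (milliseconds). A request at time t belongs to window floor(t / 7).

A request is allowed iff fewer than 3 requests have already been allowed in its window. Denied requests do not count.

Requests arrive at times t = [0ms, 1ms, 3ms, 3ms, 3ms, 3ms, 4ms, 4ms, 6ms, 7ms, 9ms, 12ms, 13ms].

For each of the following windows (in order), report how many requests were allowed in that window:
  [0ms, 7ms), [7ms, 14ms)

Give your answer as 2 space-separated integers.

Answer: 3 3

Derivation:
Processing requests:
  req#1 t=0ms (window 0): ALLOW
  req#2 t=1ms (window 0): ALLOW
  req#3 t=3ms (window 0): ALLOW
  req#4 t=3ms (window 0): DENY
  req#5 t=3ms (window 0): DENY
  req#6 t=3ms (window 0): DENY
  req#7 t=4ms (window 0): DENY
  req#8 t=4ms (window 0): DENY
  req#9 t=6ms (window 0): DENY
  req#10 t=7ms (window 1): ALLOW
  req#11 t=9ms (window 1): ALLOW
  req#12 t=12ms (window 1): ALLOW
  req#13 t=13ms (window 1): DENY

Allowed counts by window: 3 3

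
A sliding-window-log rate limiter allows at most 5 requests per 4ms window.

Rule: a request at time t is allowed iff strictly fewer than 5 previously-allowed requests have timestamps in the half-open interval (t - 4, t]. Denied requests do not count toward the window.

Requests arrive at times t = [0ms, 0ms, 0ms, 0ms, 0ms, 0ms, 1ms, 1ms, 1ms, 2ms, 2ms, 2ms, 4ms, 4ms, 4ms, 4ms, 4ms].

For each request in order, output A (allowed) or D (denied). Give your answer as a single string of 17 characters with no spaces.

Answer: AAAAADDDDDDDAAAAA

Derivation:
Tracking allowed requests in the window:
  req#1 t=0ms: ALLOW
  req#2 t=0ms: ALLOW
  req#3 t=0ms: ALLOW
  req#4 t=0ms: ALLOW
  req#5 t=0ms: ALLOW
  req#6 t=0ms: DENY
  req#7 t=1ms: DENY
  req#8 t=1ms: DENY
  req#9 t=1ms: DENY
  req#10 t=2ms: DENY
  req#11 t=2ms: DENY
  req#12 t=2ms: DENY
  req#13 t=4ms: ALLOW
  req#14 t=4ms: ALLOW
  req#15 t=4ms: ALLOW
  req#16 t=4ms: ALLOW
  req#17 t=4ms: ALLOW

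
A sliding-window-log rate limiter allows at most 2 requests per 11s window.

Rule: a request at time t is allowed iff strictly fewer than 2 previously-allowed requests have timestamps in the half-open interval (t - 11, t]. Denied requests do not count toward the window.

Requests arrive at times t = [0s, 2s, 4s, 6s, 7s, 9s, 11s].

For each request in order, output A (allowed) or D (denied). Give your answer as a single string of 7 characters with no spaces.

Answer: AADDDDA

Derivation:
Tracking allowed requests in the window:
  req#1 t=0s: ALLOW
  req#2 t=2s: ALLOW
  req#3 t=4s: DENY
  req#4 t=6s: DENY
  req#5 t=7s: DENY
  req#6 t=9s: DENY
  req#7 t=11s: ALLOW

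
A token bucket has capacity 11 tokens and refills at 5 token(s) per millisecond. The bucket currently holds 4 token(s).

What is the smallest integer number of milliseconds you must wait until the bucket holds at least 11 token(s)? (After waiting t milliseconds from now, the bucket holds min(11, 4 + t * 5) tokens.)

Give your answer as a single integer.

Answer: 2

Derivation:
Need 4 + t * 5 >= 11, so t >= 7/5.
Smallest integer t = ceil(7/5) = 2.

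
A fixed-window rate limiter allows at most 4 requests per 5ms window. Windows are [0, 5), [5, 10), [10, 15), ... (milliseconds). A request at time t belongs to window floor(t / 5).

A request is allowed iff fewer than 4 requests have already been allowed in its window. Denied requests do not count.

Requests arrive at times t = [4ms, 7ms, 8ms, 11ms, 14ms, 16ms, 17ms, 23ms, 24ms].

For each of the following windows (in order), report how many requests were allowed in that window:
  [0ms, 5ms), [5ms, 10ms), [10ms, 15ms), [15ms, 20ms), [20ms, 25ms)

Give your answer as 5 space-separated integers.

Processing requests:
  req#1 t=4ms (window 0): ALLOW
  req#2 t=7ms (window 1): ALLOW
  req#3 t=8ms (window 1): ALLOW
  req#4 t=11ms (window 2): ALLOW
  req#5 t=14ms (window 2): ALLOW
  req#6 t=16ms (window 3): ALLOW
  req#7 t=17ms (window 3): ALLOW
  req#8 t=23ms (window 4): ALLOW
  req#9 t=24ms (window 4): ALLOW

Allowed counts by window: 1 2 2 2 2

Answer: 1 2 2 2 2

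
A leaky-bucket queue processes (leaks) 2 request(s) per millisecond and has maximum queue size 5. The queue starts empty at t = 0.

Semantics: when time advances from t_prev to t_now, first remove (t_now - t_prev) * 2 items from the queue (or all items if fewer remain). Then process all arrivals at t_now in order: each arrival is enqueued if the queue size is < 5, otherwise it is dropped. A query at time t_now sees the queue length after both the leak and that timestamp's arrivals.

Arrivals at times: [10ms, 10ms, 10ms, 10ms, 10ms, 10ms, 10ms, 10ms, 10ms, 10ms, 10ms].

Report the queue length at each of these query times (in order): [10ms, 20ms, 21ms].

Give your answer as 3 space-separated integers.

Queue lengths at query times:
  query t=10ms: backlog = 5
  query t=20ms: backlog = 0
  query t=21ms: backlog = 0

Answer: 5 0 0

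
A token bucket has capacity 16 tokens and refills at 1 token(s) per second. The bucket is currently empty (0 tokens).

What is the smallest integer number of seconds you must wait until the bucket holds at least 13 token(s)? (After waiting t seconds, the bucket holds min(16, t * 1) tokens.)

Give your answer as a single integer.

Need t * 1 >= 13, so t >= 13/1.
Smallest integer t = ceil(13/1) = 13.

Answer: 13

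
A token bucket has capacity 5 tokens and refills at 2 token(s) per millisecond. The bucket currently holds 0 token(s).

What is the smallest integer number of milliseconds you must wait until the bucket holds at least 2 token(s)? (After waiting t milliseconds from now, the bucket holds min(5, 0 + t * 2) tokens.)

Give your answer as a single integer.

Answer: 1

Derivation:
Need 0 + t * 2 >= 2, so t >= 2/2.
Smallest integer t = ceil(2/2) = 1.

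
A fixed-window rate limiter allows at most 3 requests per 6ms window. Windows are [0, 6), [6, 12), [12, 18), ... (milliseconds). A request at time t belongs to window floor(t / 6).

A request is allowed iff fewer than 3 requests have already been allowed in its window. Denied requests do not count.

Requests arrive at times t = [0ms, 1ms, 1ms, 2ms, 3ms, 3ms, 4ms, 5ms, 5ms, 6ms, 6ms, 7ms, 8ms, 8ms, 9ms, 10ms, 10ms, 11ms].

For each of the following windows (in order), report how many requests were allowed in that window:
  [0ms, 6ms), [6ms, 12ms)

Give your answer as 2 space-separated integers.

Answer: 3 3

Derivation:
Processing requests:
  req#1 t=0ms (window 0): ALLOW
  req#2 t=1ms (window 0): ALLOW
  req#3 t=1ms (window 0): ALLOW
  req#4 t=2ms (window 0): DENY
  req#5 t=3ms (window 0): DENY
  req#6 t=3ms (window 0): DENY
  req#7 t=4ms (window 0): DENY
  req#8 t=5ms (window 0): DENY
  req#9 t=5ms (window 0): DENY
  req#10 t=6ms (window 1): ALLOW
  req#11 t=6ms (window 1): ALLOW
  req#12 t=7ms (window 1): ALLOW
  req#13 t=8ms (window 1): DENY
  req#14 t=8ms (window 1): DENY
  req#15 t=9ms (window 1): DENY
  req#16 t=10ms (window 1): DENY
  req#17 t=10ms (window 1): DENY
  req#18 t=11ms (window 1): DENY

Allowed counts by window: 3 3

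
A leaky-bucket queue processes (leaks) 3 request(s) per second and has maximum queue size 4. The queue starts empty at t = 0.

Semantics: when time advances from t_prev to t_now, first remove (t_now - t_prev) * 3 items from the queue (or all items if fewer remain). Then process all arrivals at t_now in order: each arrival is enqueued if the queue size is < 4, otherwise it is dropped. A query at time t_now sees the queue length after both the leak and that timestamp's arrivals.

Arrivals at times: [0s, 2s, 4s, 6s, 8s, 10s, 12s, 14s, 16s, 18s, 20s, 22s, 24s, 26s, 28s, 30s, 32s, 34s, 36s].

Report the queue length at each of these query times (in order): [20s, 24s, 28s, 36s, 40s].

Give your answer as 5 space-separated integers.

Answer: 1 1 1 1 0

Derivation:
Queue lengths at query times:
  query t=20s: backlog = 1
  query t=24s: backlog = 1
  query t=28s: backlog = 1
  query t=36s: backlog = 1
  query t=40s: backlog = 0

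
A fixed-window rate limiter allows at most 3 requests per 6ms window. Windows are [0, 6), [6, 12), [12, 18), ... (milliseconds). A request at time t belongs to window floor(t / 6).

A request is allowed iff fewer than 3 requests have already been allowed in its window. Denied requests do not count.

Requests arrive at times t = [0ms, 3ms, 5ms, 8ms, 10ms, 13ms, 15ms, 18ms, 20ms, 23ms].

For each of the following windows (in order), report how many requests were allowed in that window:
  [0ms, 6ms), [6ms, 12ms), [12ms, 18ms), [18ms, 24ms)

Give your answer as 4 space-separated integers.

Processing requests:
  req#1 t=0ms (window 0): ALLOW
  req#2 t=3ms (window 0): ALLOW
  req#3 t=5ms (window 0): ALLOW
  req#4 t=8ms (window 1): ALLOW
  req#5 t=10ms (window 1): ALLOW
  req#6 t=13ms (window 2): ALLOW
  req#7 t=15ms (window 2): ALLOW
  req#8 t=18ms (window 3): ALLOW
  req#9 t=20ms (window 3): ALLOW
  req#10 t=23ms (window 3): ALLOW

Allowed counts by window: 3 2 2 3

Answer: 3 2 2 3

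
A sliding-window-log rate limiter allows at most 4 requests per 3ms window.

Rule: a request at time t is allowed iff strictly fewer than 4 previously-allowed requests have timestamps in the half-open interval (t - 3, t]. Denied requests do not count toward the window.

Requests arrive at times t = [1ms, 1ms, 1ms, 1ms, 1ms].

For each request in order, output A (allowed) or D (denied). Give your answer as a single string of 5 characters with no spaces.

Tracking allowed requests in the window:
  req#1 t=1ms: ALLOW
  req#2 t=1ms: ALLOW
  req#3 t=1ms: ALLOW
  req#4 t=1ms: ALLOW
  req#5 t=1ms: DENY

Answer: AAAAD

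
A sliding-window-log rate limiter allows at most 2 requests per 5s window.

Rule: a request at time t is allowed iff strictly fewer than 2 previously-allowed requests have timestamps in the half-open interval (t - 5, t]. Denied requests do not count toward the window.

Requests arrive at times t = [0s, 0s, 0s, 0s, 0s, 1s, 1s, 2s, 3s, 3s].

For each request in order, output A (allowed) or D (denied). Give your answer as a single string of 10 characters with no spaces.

Answer: AADDDDDDDD

Derivation:
Tracking allowed requests in the window:
  req#1 t=0s: ALLOW
  req#2 t=0s: ALLOW
  req#3 t=0s: DENY
  req#4 t=0s: DENY
  req#5 t=0s: DENY
  req#6 t=1s: DENY
  req#7 t=1s: DENY
  req#8 t=2s: DENY
  req#9 t=3s: DENY
  req#10 t=3s: DENY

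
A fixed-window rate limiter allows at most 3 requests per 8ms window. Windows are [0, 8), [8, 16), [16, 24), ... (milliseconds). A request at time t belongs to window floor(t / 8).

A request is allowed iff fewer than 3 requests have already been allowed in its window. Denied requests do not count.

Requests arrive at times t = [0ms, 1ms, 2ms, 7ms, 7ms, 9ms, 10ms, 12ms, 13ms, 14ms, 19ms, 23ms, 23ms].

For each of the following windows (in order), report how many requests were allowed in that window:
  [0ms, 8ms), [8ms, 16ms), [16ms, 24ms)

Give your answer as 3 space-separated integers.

Answer: 3 3 3

Derivation:
Processing requests:
  req#1 t=0ms (window 0): ALLOW
  req#2 t=1ms (window 0): ALLOW
  req#3 t=2ms (window 0): ALLOW
  req#4 t=7ms (window 0): DENY
  req#5 t=7ms (window 0): DENY
  req#6 t=9ms (window 1): ALLOW
  req#7 t=10ms (window 1): ALLOW
  req#8 t=12ms (window 1): ALLOW
  req#9 t=13ms (window 1): DENY
  req#10 t=14ms (window 1): DENY
  req#11 t=19ms (window 2): ALLOW
  req#12 t=23ms (window 2): ALLOW
  req#13 t=23ms (window 2): ALLOW

Allowed counts by window: 3 3 3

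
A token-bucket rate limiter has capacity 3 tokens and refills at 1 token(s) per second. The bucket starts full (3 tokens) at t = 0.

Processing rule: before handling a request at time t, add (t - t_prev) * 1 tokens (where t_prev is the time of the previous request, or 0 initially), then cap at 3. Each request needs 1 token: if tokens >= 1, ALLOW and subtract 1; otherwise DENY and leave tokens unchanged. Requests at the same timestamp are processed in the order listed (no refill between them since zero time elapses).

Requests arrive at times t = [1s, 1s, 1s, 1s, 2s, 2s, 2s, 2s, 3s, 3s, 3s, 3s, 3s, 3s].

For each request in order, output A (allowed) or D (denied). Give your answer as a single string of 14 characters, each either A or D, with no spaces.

Simulating step by step:
  req#1 t=1s: ALLOW
  req#2 t=1s: ALLOW
  req#3 t=1s: ALLOW
  req#4 t=1s: DENY
  req#5 t=2s: ALLOW
  req#6 t=2s: DENY
  req#7 t=2s: DENY
  req#8 t=2s: DENY
  req#9 t=3s: ALLOW
  req#10 t=3s: DENY
  req#11 t=3s: DENY
  req#12 t=3s: DENY
  req#13 t=3s: DENY
  req#14 t=3s: DENY

Answer: AAADADDDADDDDD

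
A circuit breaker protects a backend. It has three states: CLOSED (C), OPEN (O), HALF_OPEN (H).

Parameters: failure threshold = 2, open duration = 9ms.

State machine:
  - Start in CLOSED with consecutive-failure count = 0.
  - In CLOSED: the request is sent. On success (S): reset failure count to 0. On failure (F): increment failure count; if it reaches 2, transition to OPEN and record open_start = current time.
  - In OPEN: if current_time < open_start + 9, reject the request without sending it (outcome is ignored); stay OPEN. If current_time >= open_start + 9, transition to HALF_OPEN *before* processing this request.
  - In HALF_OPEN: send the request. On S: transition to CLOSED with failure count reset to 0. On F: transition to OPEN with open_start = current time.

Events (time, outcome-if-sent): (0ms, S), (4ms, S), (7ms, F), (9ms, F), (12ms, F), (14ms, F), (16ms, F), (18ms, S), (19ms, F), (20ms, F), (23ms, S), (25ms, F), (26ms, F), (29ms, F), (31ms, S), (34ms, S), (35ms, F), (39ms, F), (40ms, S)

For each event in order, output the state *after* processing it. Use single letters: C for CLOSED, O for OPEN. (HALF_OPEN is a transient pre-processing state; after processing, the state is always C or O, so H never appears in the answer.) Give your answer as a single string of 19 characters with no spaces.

State after each event:
  event#1 t=0ms outcome=S: state=CLOSED
  event#2 t=4ms outcome=S: state=CLOSED
  event#3 t=7ms outcome=F: state=CLOSED
  event#4 t=9ms outcome=F: state=OPEN
  event#5 t=12ms outcome=F: state=OPEN
  event#6 t=14ms outcome=F: state=OPEN
  event#7 t=16ms outcome=F: state=OPEN
  event#8 t=18ms outcome=S: state=CLOSED
  event#9 t=19ms outcome=F: state=CLOSED
  event#10 t=20ms outcome=F: state=OPEN
  event#11 t=23ms outcome=S: state=OPEN
  event#12 t=25ms outcome=F: state=OPEN
  event#13 t=26ms outcome=F: state=OPEN
  event#14 t=29ms outcome=F: state=OPEN
  event#15 t=31ms outcome=S: state=OPEN
  event#16 t=34ms outcome=S: state=OPEN
  event#17 t=35ms outcome=F: state=OPEN
  event#18 t=39ms outcome=F: state=OPEN
  event#19 t=40ms outcome=S: state=OPEN

Answer: CCCOOOOCCOOOOOOOOOO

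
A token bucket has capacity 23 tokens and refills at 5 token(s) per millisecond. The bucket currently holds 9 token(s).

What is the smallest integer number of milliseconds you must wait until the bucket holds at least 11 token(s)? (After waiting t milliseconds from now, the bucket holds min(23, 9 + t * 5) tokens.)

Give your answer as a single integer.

Need 9 + t * 5 >= 11, so t >= 2/5.
Smallest integer t = ceil(2/5) = 1.

Answer: 1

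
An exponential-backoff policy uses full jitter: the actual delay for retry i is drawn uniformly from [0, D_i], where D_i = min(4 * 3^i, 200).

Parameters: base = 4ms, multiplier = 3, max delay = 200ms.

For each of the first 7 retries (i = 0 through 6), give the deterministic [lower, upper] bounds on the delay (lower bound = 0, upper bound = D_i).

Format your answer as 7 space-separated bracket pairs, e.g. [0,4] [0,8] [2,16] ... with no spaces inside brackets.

Computing bounds per retry:
  i=0: D_i=min(4*3^0,200)=4, bounds=[0,4]
  i=1: D_i=min(4*3^1,200)=12, bounds=[0,12]
  i=2: D_i=min(4*3^2,200)=36, bounds=[0,36]
  i=3: D_i=min(4*3^3,200)=108, bounds=[0,108]
  i=4: D_i=min(4*3^4,200)=200, bounds=[0,200]
  i=5: D_i=min(4*3^5,200)=200, bounds=[0,200]
  i=6: D_i=min(4*3^6,200)=200, bounds=[0,200]

Answer: [0,4] [0,12] [0,36] [0,108] [0,200] [0,200] [0,200]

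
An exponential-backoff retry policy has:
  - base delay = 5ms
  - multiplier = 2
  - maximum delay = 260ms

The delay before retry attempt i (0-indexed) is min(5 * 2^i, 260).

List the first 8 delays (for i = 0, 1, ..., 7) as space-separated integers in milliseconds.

Answer: 5 10 20 40 80 160 260 260

Derivation:
Computing each delay:
  i=0: min(5*2^0, 260) = 5
  i=1: min(5*2^1, 260) = 10
  i=2: min(5*2^2, 260) = 20
  i=3: min(5*2^3, 260) = 40
  i=4: min(5*2^4, 260) = 80
  i=5: min(5*2^5, 260) = 160
  i=6: min(5*2^6, 260) = 260
  i=7: min(5*2^7, 260) = 260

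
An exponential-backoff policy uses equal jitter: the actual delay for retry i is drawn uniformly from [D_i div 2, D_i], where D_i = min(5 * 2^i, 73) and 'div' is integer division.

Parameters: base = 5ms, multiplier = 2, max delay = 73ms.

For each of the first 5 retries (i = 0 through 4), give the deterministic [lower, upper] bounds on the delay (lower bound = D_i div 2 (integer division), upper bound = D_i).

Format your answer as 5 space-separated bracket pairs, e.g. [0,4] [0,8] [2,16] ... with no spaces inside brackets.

Answer: [2,5] [5,10] [10,20] [20,40] [36,73]

Derivation:
Computing bounds per retry:
  i=0: D_i=min(5*2^0,73)=5, bounds=[2,5]
  i=1: D_i=min(5*2^1,73)=10, bounds=[5,10]
  i=2: D_i=min(5*2^2,73)=20, bounds=[10,20]
  i=3: D_i=min(5*2^3,73)=40, bounds=[20,40]
  i=4: D_i=min(5*2^4,73)=73, bounds=[36,73]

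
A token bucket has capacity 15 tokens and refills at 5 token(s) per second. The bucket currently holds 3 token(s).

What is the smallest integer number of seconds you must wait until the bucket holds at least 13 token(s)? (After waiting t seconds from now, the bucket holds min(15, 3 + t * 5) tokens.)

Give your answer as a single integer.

Answer: 2

Derivation:
Need 3 + t * 5 >= 13, so t >= 10/5.
Smallest integer t = ceil(10/5) = 2.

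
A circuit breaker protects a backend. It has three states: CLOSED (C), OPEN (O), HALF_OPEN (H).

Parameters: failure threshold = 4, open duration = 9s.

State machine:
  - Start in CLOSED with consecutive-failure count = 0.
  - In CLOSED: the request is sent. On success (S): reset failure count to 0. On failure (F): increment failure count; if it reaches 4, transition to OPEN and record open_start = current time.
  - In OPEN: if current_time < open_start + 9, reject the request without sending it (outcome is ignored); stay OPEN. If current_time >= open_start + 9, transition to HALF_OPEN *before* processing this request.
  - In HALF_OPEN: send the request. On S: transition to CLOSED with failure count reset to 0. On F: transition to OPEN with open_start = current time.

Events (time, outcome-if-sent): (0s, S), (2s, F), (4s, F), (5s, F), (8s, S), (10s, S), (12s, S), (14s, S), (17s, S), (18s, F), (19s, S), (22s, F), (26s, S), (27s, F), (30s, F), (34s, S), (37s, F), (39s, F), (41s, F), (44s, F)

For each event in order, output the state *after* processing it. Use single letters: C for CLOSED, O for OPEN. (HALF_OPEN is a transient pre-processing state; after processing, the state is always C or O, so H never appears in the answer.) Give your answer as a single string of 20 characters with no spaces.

Answer: CCCCCCCCCCCCCCCCCCCO

Derivation:
State after each event:
  event#1 t=0s outcome=S: state=CLOSED
  event#2 t=2s outcome=F: state=CLOSED
  event#3 t=4s outcome=F: state=CLOSED
  event#4 t=5s outcome=F: state=CLOSED
  event#5 t=8s outcome=S: state=CLOSED
  event#6 t=10s outcome=S: state=CLOSED
  event#7 t=12s outcome=S: state=CLOSED
  event#8 t=14s outcome=S: state=CLOSED
  event#9 t=17s outcome=S: state=CLOSED
  event#10 t=18s outcome=F: state=CLOSED
  event#11 t=19s outcome=S: state=CLOSED
  event#12 t=22s outcome=F: state=CLOSED
  event#13 t=26s outcome=S: state=CLOSED
  event#14 t=27s outcome=F: state=CLOSED
  event#15 t=30s outcome=F: state=CLOSED
  event#16 t=34s outcome=S: state=CLOSED
  event#17 t=37s outcome=F: state=CLOSED
  event#18 t=39s outcome=F: state=CLOSED
  event#19 t=41s outcome=F: state=CLOSED
  event#20 t=44s outcome=F: state=OPEN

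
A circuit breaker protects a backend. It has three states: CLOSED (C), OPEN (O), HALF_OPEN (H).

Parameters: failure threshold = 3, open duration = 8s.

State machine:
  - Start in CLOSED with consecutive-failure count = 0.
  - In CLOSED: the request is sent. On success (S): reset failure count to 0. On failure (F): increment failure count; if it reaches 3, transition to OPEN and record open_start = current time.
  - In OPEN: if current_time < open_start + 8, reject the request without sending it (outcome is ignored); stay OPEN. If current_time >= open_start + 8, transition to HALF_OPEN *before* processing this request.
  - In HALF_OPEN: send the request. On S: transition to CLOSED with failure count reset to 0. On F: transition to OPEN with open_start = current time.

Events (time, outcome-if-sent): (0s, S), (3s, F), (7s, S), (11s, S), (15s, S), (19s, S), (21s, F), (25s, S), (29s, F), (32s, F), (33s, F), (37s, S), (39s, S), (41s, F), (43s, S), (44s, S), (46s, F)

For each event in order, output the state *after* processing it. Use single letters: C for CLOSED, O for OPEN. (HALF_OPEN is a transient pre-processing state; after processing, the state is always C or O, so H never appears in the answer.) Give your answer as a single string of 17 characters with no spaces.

State after each event:
  event#1 t=0s outcome=S: state=CLOSED
  event#2 t=3s outcome=F: state=CLOSED
  event#3 t=7s outcome=S: state=CLOSED
  event#4 t=11s outcome=S: state=CLOSED
  event#5 t=15s outcome=S: state=CLOSED
  event#6 t=19s outcome=S: state=CLOSED
  event#7 t=21s outcome=F: state=CLOSED
  event#8 t=25s outcome=S: state=CLOSED
  event#9 t=29s outcome=F: state=CLOSED
  event#10 t=32s outcome=F: state=CLOSED
  event#11 t=33s outcome=F: state=OPEN
  event#12 t=37s outcome=S: state=OPEN
  event#13 t=39s outcome=S: state=OPEN
  event#14 t=41s outcome=F: state=OPEN
  event#15 t=43s outcome=S: state=OPEN
  event#16 t=44s outcome=S: state=OPEN
  event#17 t=46s outcome=F: state=OPEN

Answer: CCCCCCCCCCOOOOOOO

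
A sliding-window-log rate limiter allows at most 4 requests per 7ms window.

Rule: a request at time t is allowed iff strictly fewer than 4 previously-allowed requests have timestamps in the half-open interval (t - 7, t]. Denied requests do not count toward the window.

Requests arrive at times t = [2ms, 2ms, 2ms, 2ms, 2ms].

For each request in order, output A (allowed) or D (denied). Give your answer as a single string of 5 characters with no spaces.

Tracking allowed requests in the window:
  req#1 t=2ms: ALLOW
  req#2 t=2ms: ALLOW
  req#3 t=2ms: ALLOW
  req#4 t=2ms: ALLOW
  req#5 t=2ms: DENY

Answer: AAAAD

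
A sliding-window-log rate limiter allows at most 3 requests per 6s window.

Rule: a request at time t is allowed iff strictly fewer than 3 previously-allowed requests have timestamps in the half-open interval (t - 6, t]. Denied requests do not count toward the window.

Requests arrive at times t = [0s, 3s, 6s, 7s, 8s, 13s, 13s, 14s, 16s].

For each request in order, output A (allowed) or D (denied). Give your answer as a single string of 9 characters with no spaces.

Answer: AAAADAAAD

Derivation:
Tracking allowed requests in the window:
  req#1 t=0s: ALLOW
  req#2 t=3s: ALLOW
  req#3 t=6s: ALLOW
  req#4 t=7s: ALLOW
  req#5 t=8s: DENY
  req#6 t=13s: ALLOW
  req#7 t=13s: ALLOW
  req#8 t=14s: ALLOW
  req#9 t=16s: DENY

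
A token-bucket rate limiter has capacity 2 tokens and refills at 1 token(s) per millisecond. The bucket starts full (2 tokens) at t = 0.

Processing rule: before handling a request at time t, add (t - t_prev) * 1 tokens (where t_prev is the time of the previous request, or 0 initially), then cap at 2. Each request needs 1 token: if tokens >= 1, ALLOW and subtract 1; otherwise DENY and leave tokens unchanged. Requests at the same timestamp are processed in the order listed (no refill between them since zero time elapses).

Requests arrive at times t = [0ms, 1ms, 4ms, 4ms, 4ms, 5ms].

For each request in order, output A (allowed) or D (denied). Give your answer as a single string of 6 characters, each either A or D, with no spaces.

Answer: AAAADA

Derivation:
Simulating step by step:
  req#1 t=0ms: ALLOW
  req#2 t=1ms: ALLOW
  req#3 t=4ms: ALLOW
  req#4 t=4ms: ALLOW
  req#5 t=4ms: DENY
  req#6 t=5ms: ALLOW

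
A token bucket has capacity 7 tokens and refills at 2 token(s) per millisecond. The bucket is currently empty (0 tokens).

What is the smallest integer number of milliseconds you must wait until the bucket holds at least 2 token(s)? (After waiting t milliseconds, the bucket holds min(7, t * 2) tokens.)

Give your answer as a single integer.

Need t * 2 >= 2, so t >= 2/2.
Smallest integer t = ceil(2/2) = 1.

Answer: 1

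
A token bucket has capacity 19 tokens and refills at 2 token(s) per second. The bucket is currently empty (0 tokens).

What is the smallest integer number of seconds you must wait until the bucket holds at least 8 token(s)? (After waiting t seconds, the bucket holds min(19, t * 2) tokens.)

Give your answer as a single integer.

Need t * 2 >= 8, so t >= 8/2.
Smallest integer t = ceil(8/2) = 4.

Answer: 4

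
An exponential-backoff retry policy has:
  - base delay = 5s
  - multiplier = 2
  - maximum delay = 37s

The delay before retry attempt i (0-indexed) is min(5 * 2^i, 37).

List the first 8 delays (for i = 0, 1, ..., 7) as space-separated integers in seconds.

Answer: 5 10 20 37 37 37 37 37

Derivation:
Computing each delay:
  i=0: min(5*2^0, 37) = 5
  i=1: min(5*2^1, 37) = 10
  i=2: min(5*2^2, 37) = 20
  i=3: min(5*2^3, 37) = 37
  i=4: min(5*2^4, 37) = 37
  i=5: min(5*2^5, 37) = 37
  i=6: min(5*2^6, 37) = 37
  i=7: min(5*2^7, 37) = 37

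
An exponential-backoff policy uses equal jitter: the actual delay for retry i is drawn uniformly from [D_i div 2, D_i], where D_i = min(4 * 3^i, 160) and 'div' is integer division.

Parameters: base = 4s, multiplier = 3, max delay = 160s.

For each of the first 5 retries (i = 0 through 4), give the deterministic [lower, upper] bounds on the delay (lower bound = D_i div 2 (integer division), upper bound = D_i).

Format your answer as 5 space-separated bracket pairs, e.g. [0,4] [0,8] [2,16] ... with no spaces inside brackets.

Computing bounds per retry:
  i=0: D_i=min(4*3^0,160)=4, bounds=[2,4]
  i=1: D_i=min(4*3^1,160)=12, bounds=[6,12]
  i=2: D_i=min(4*3^2,160)=36, bounds=[18,36]
  i=3: D_i=min(4*3^3,160)=108, bounds=[54,108]
  i=4: D_i=min(4*3^4,160)=160, bounds=[80,160]

Answer: [2,4] [6,12] [18,36] [54,108] [80,160]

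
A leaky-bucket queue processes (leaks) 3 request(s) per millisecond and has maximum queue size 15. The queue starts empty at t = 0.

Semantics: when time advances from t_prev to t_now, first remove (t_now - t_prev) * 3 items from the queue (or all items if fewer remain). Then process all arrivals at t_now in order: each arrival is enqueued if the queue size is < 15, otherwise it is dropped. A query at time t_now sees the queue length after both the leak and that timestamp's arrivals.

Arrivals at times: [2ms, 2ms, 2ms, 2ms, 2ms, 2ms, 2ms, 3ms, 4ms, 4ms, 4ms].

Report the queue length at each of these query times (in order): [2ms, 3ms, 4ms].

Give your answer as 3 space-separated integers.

Answer: 7 5 5

Derivation:
Queue lengths at query times:
  query t=2ms: backlog = 7
  query t=3ms: backlog = 5
  query t=4ms: backlog = 5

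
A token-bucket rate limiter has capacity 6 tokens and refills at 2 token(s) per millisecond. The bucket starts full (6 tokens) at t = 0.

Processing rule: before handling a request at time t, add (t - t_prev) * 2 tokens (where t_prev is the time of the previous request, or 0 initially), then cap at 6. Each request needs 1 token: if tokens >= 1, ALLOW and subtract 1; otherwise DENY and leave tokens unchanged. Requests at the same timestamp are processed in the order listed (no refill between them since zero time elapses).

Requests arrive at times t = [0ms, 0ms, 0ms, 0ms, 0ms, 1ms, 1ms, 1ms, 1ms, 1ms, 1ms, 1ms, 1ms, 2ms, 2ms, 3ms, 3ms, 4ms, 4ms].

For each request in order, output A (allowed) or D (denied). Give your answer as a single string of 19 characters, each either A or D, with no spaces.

Answer: AAAAAAAADDDDDAAAAAA

Derivation:
Simulating step by step:
  req#1 t=0ms: ALLOW
  req#2 t=0ms: ALLOW
  req#3 t=0ms: ALLOW
  req#4 t=0ms: ALLOW
  req#5 t=0ms: ALLOW
  req#6 t=1ms: ALLOW
  req#7 t=1ms: ALLOW
  req#8 t=1ms: ALLOW
  req#9 t=1ms: DENY
  req#10 t=1ms: DENY
  req#11 t=1ms: DENY
  req#12 t=1ms: DENY
  req#13 t=1ms: DENY
  req#14 t=2ms: ALLOW
  req#15 t=2ms: ALLOW
  req#16 t=3ms: ALLOW
  req#17 t=3ms: ALLOW
  req#18 t=4ms: ALLOW
  req#19 t=4ms: ALLOW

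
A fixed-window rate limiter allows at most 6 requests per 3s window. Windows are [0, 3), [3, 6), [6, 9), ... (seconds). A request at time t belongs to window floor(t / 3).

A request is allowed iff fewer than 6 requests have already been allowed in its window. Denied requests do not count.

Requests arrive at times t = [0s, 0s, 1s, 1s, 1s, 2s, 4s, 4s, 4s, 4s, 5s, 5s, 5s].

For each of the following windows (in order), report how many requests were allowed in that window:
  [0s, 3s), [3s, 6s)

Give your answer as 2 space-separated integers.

Processing requests:
  req#1 t=0s (window 0): ALLOW
  req#2 t=0s (window 0): ALLOW
  req#3 t=1s (window 0): ALLOW
  req#4 t=1s (window 0): ALLOW
  req#5 t=1s (window 0): ALLOW
  req#6 t=2s (window 0): ALLOW
  req#7 t=4s (window 1): ALLOW
  req#8 t=4s (window 1): ALLOW
  req#9 t=4s (window 1): ALLOW
  req#10 t=4s (window 1): ALLOW
  req#11 t=5s (window 1): ALLOW
  req#12 t=5s (window 1): ALLOW
  req#13 t=5s (window 1): DENY

Allowed counts by window: 6 6

Answer: 6 6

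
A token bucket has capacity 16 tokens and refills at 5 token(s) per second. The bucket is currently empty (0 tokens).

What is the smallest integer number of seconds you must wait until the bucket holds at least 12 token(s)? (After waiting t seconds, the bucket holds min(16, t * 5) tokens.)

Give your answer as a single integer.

Answer: 3

Derivation:
Need t * 5 >= 12, so t >= 12/5.
Smallest integer t = ceil(12/5) = 3.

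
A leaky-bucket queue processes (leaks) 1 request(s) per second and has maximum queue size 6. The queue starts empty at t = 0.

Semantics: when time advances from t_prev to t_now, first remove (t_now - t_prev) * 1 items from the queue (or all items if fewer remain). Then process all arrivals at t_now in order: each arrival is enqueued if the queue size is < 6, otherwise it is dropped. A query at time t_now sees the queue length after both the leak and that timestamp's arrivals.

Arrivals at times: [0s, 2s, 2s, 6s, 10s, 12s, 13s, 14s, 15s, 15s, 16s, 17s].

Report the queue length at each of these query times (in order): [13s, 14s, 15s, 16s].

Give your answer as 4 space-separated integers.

Answer: 1 1 2 2

Derivation:
Queue lengths at query times:
  query t=13s: backlog = 1
  query t=14s: backlog = 1
  query t=15s: backlog = 2
  query t=16s: backlog = 2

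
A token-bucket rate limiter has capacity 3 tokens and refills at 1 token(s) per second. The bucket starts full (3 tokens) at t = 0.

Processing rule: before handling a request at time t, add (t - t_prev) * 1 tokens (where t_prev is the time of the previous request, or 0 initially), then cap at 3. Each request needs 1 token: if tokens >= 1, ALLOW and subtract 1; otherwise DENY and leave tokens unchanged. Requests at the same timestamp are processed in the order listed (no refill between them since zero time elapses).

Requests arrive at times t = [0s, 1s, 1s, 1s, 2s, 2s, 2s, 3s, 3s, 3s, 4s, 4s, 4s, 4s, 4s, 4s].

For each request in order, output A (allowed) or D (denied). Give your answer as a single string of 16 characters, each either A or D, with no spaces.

Simulating step by step:
  req#1 t=0s: ALLOW
  req#2 t=1s: ALLOW
  req#3 t=1s: ALLOW
  req#4 t=1s: ALLOW
  req#5 t=2s: ALLOW
  req#6 t=2s: DENY
  req#7 t=2s: DENY
  req#8 t=3s: ALLOW
  req#9 t=3s: DENY
  req#10 t=3s: DENY
  req#11 t=4s: ALLOW
  req#12 t=4s: DENY
  req#13 t=4s: DENY
  req#14 t=4s: DENY
  req#15 t=4s: DENY
  req#16 t=4s: DENY

Answer: AAAAADDADDADDDDD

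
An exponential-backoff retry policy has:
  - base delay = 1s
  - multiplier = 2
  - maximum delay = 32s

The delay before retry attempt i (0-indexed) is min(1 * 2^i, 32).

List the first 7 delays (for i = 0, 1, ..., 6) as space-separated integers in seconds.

Computing each delay:
  i=0: min(1*2^0, 32) = 1
  i=1: min(1*2^1, 32) = 2
  i=2: min(1*2^2, 32) = 4
  i=3: min(1*2^3, 32) = 8
  i=4: min(1*2^4, 32) = 16
  i=5: min(1*2^5, 32) = 32
  i=6: min(1*2^6, 32) = 32

Answer: 1 2 4 8 16 32 32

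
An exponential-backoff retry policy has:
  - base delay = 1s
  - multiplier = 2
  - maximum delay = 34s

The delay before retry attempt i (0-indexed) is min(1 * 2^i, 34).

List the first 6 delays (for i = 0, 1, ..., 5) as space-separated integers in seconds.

Answer: 1 2 4 8 16 32

Derivation:
Computing each delay:
  i=0: min(1*2^0, 34) = 1
  i=1: min(1*2^1, 34) = 2
  i=2: min(1*2^2, 34) = 4
  i=3: min(1*2^3, 34) = 8
  i=4: min(1*2^4, 34) = 16
  i=5: min(1*2^5, 34) = 32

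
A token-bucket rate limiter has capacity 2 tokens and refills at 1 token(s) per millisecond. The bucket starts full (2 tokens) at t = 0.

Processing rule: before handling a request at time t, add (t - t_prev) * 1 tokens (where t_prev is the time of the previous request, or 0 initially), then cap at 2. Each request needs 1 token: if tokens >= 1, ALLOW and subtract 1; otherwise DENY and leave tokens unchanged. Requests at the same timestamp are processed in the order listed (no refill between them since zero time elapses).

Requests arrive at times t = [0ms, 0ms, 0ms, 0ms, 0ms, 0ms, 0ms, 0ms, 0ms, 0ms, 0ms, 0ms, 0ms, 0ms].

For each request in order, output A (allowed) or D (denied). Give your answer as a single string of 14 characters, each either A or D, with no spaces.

Simulating step by step:
  req#1 t=0ms: ALLOW
  req#2 t=0ms: ALLOW
  req#3 t=0ms: DENY
  req#4 t=0ms: DENY
  req#5 t=0ms: DENY
  req#6 t=0ms: DENY
  req#7 t=0ms: DENY
  req#8 t=0ms: DENY
  req#9 t=0ms: DENY
  req#10 t=0ms: DENY
  req#11 t=0ms: DENY
  req#12 t=0ms: DENY
  req#13 t=0ms: DENY
  req#14 t=0ms: DENY

Answer: AADDDDDDDDDDDD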